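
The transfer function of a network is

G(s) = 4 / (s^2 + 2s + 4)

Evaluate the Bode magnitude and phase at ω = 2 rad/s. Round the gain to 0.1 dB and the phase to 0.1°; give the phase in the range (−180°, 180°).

At s = jω = j2:
quadratic: (j2)² + 2·j2 + 4 = 0 + j4 → |·| ≈ 4, ∠ ≈ 90.00°
|G| = 4 / 4 ≈ 1
Gain = 20 log₁₀(1) ≈ 0.00 dB
∠G = 0.00° − 90.00° = -90.00°

0.0 dB, -90.0°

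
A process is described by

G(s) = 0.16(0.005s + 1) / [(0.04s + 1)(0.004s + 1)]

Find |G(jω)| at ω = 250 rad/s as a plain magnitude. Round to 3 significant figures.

0.0180

At ω = 250 rad/s:
zero (1 + j250·0.005) = 1 + j1.25 → |·| ≈ 1.6008, ∠ ≈ 51.34°
pole (1 + j250·0.04) = 1 + j10 → |·| ≈ 10.05, ∠ ≈ 84.29°
pole (1 + j250·0.004) = 1 + j1 → |·| ≈ 1.4142, ∠ ≈ 45.00°
|G| = 0.16 · 1.6008 / (10.05 · 1.4142) ≈ 0.018021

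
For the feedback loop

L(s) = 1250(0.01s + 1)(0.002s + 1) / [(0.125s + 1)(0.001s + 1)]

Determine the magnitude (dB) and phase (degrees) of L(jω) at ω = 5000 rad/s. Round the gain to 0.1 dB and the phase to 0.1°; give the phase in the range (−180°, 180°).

45.9 dB, 4.5°

At ω = 5000 rad/s:
zero (1 + j5000·0.01) = 1 + j50 → |·| ≈ 50.01, ∠ ≈ 88.85°
zero (1 + j5000·0.002) = 1 + j10 → |·| ≈ 10.05, ∠ ≈ 84.29°
pole (1 + j5000·0.125) = 1 + j625 → |·| ≈ 625, ∠ ≈ 89.91°
pole (1 + j5000·0.001) = 1 + j5 → |·| ≈ 5.099, ∠ ≈ 78.69°
|L| = 1250 · 50.01 · 10.05 / (625 · 5.099) ≈ 197.14
Gain = 20 log₁₀(197.14) ≈ 45.90 dB
∠L = (88.85° + 84.29°) − (89.91° + 78.69°) = 4.54°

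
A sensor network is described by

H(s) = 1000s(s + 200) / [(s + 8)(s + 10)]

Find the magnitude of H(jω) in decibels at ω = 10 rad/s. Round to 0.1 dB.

At s = jω = j10:
zero (s+200): 200 + j10 → |·| = √(200²+10²) = √40100 ≈ 200.25, ∠ = arctan(10/200) ≈ 2.86°
zero at origin: s = j10 → |·| = 10, ∠ = 90.00°
pole (s+8): 8 + j10 → |·| = √(8²+10²) = √164 ≈ 12.806, ∠ = arctan(10/8) ≈ 51.34°
pole (s+10): 10 + j10 → |·| = √(10²+10²) = √200 ≈ 14.142, ∠ = arctan(10/10) ≈ 45.00°
|H| = 1000 · 2002.5 / 181.1 ≈ 11057
Gain = 20 log₁₀(11057) ≈ 80.87 dB

80.9 dB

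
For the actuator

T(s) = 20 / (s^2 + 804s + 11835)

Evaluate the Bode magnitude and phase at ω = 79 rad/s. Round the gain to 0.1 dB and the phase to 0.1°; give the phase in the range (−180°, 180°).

-70.1 dB, -85.0°

Substitute s = j79:
Numerator: 20 = 20 + j0
Denominator: (j79)^2 + 804(j79) + 11835 = 5594 + j63516
|N| = √(20² + 0²) ≈ 20, ∠N ≈ 0.00°
|D| = √(5594² + 63516²) ≈ 63762, ∠D ≈ 84.97°
|T| = 20 / 63762 ≈ 0.00031367
Gain = 20 log₁₀(0.00031367) ≈ -70.07 dB
∠T = 0.00° − 84.97° = -84.97°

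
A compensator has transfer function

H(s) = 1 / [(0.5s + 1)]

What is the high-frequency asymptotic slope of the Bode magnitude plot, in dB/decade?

-20 dB/decade

Each pole contributes −20 dB/decade at high frequency; each zero contributes +20 dB/decade.
Net: 0 zero(s) − 1 pole(s) → -20 dB/decade.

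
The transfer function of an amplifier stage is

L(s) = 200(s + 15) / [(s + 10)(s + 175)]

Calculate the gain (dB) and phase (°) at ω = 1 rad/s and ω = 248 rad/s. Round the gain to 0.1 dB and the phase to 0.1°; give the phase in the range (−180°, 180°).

At s = jω = j1:
zero (s+15): 15 + j1 → |·| = √(15²+1²) = √226 ≈ 15.033, ∠ = arctan(1/15) ≈ 3.81°
pole (s+10): 10 + j1 → |·| = √(10²+1²) = √101 ≈ 10.05, ∠ = arctan(1/10) ≈ 5.71°
pole (s+175): 175 + j1 → |·| = √(175²+1²) = √30626 ≈ 175, ∠ = arctan(1/175) ≈ 0.33°
|L| = 200 · 15.033 / 1758.8 ≈ 1.7095
Gain = 20 log₁₀(1.7095) ≈ 4.66 dB
∠L = 3.81° − 6.04° = -2.23°

At s = jω = j248:
zero (s+15): 15 + j248 → |·| = √(15²+248²) = √61729 ≈ 248.45, ∠ = arctan(248/15) ≈ 86.54°
pole (s+10): 10 + j248 → |·| = √(10²+248²) = √61604 ≈ 248.2, ∠ = arctan(248/10) ≈ 87.69°
pole (s+175): 175 + j248 → |·| = √(175²+248²) = √92129 ≈ 303.53, ∠ = arctan(248/175) ≈ 54.79°
|L| = 200 · 248.45 / 75336 ≈ 0.65958
Gain = 20 log₁₀(0.65958) ≈ -3.61 dB
∠L = 86.54° − 142.48° = -55.94°

ω = 1: 4.7 dB, -2.2°; ω = 248: -3.6 dB, -55.9°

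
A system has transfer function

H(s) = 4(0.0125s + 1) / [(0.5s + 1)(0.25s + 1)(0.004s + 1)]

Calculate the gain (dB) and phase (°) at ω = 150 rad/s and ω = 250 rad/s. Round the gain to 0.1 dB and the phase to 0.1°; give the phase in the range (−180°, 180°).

ω = 150: -51.7 dB, -146.7°; ω = 250: -58.5 dB, -151.4°

At ω = 150 rad/s:
zero (1 + j150·0.0125) = 1 + j1.875 → |·| ≈ 2.125, ∠ ≈ 61.93°
pole (1 + j150·0.5) = 1 + j75 → |·| ≈ 75.007, ∠ ≈ 89.24°
pole (1 + j150·0.25) = 1 + j37.5 → |·| ≈ 37.513, ∠ ≈ 88.47°
pole (1 + j150·0.004) = 1 + j0.6 → |·| ≈ 1.1662, ∠ ≈ 30.96°
|H| = 4 · 2.125 / (75.007 · 37.513 · 1.1662) ≈ 0.0025904
Gain = 20 log₁₀(0.0025904) ≈ -51.73 dB
∠H = (61.93°) − (89.24° + 88.47° + 30.96°) = -146.74°

At ω = 250 rad/s:
zero (1 + j250·0.0125) = 1 + j3.125 → |·| ≈ 3.2811, ∠ ≈ 72.26°
pole (1 + j250·0.5) = 1 + j125 → |·| ≈ 125, ∠ ≈ 89.54°
pole (1 + j250·0.25) = 1 + j62.5 → |·| ≈ 62.508, ∠ ≈ 89.08°
pole (1 + j250·0.004) = 1 + j1 → |·| ≈ 1.4142, ∠ ≈ 45.00°
|H| = 4 · 3.2811 / (125 · 62.508 · 1.4142) ≈ 0.0011877
Gain = 20 log₁₀(0.0011877) ≈ -58.51 dB
∠H = (72.26°) − (89.54° + 89.08° + 45.00°) = -151.36°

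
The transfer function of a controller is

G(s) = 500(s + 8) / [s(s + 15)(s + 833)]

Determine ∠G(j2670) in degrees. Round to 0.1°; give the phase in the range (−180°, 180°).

At s = jω = j2670:
zero (s+8): 8 + j2670 → |·| = √(8²+2670²) = √7128964 ≈ 2670, ∠ = arctan(2670/8) ≈ 89.83°
pole (s+15): 15 + j2670 → |·| = √(15²+2670²) = √7129125 ≈ 2670, ∠ = arctan(2670/15) ≈ 89.68°
pole (s+833): 833 + j2670 → |·| = √(833²+2670²) = √7822789 ≈ 2796.9, ∠ = arctan(2670/833) ≈ 72.67°
pole at origin: |s| = 2670, ∠ = 90.00° (in denominator)
∠G = 89.83° − 252.35° = -162.52°

-162.5°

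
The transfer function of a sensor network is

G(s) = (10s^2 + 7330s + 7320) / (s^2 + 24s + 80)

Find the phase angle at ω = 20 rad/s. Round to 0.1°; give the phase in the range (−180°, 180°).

Substitute s = j20:
Numerator: 10(j20)^2 + 7330(j20) + 7320 = 3320 + j146600
Denominator: (j20)^2 + 24(j20) + 80 = -320 + j480
|N| = √(3320² + 146600²) ≈ 1.4664e+05, ∠N ≈ 88.70°
|D| = √(320² + 480²) ≈ 576.89, ∠D ≈ 123.69°
∠G = 88.70° − 123.69° = -34.99°

-35.0°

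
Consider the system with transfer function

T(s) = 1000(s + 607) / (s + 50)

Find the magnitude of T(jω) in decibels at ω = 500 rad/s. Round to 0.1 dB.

63.9 dB

At s = jω = j500:
zero (s+607): 607 + j500 → |·| = √(607²+500²) = √618449 ≈ 786.42, ∠ = arctan(500/607) ≈ 39.48°
pole (s+50): 50 + j500 → |·| = √(50²+500²) = √252500 ≈ 502.49, ∠ = arctan(500/50) ≈ 84.29°
|T| = 1000 · 786.42 / 502.49 ≈ 1565
Gain = 20 log₁₀(1565) ≈ 63.89 dB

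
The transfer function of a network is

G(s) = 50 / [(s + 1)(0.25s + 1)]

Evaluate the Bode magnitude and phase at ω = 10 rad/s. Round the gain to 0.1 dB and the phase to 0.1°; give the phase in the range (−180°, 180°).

5.3 dB, -152.5°

At ω = 10 rad/s:
pole (1 + j10·1) = 1 + j10 → |·| ≈ 10.05, ∠ ≈ 84.29°
pole (1 + j10·0.25) = 1 + j2.5 → |·| ≈ 2.6926, ∠ ≈ 68.20°
|G| = 50 · 1 / (10.05 · 2.6926) ≈ 1.8477
Gain = 20 log₁₀(1.8477) ≈ 5.33 dB
∠G = (0°) − (84.29° + 68.20°) = -152.49°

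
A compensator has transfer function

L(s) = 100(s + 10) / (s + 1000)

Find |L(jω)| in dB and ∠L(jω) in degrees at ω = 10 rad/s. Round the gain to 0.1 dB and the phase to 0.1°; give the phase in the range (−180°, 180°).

3.0 dB, 44.4°

At s = jω = j10:
zero (s+10): 10 + j10 → |·| = √(10²+10²) = √200 ≈ 14.142, ∠ = arctan(10/10) ≈ 45.00°
pole (s+1000): 1000 + j10 → |·| = √(1000²+10²) = √1000100 ≈ 1000, ∠ = arctan(10/1000) ≈ 0.57°
|L| = 100 · 14.142 / 1000 ≈ 1.4142
Gain = 20 log₁₀(1.4142) ≈ 3.01 dB
∠L = 45.00° − 0.57° = 44.43°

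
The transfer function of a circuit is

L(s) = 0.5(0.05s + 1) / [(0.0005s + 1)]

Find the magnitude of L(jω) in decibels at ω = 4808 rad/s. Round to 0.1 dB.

33.3 dB

At ω = 4808 rad/s:
zero (1 + j4808·0.05) = 1 + j240.4 → |·| ≈ 240.4, ∠ ≈ 89.76°
pole (1 + j4808·0.0005) = 1 + j2.404 → |·| ≈ 2.6037, ∠ ≈ 67.41°
|L| = 0.5 · 240.4 / (2.6037) ≈ 46.165
Gain = 20 log₁₀(46.165) ≈ 33.29 dB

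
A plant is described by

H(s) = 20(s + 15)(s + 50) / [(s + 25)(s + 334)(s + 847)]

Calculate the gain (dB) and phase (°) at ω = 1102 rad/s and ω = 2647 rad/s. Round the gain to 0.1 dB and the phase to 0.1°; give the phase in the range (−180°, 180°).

ω = 1102: -37.2 dB, -37.7°; ω = 2647: -42.9 dB, -65.9°

At s = jω = j1102:
zero (s+15): 15 + j1102 → |·| = √(15²+1102²) = √1214629 ≈ 1102.1, ∠ = arctan(1102/15) ≈ 89.22°
zero (s+50): 50 + j1102 → |·| = √(50²+1102²) = √1216904 ≈ 1103.1, ∠ = arctan(1102/50) ≈ 87.40°
pole (s+25): 25 + j1102 → |·| = √(25²+1102²) = √1215029 ≈ 1102.3, ∠ = arctan(1102/25) ≈ 88.70°
pole (s+334): 334 + j1102 → |·| = √(334²+1102²) = √1325960 ≈ 1151.5, ∠ = arctan(1102/334) ≈ 73.14°
pole (s+847): 847 + j1102 → |·| = √(847²+1102²) = √1931813 ≈ 1389.9, ∠ = arctan(1102/847) ≈ 52.45°
|H| = 20 · 1.2157e+06 / 1.7642e+09 ≈ 0.013782
Gain = 20 log₁₀(0.013782) ≈ -37.21 dB
∠H = 176.62° − 214.29° = -37.67°

At s = jω = j2647:
zero (s+15): 15 + j2647 → |·| = √(15²+2647²) = √7006834 ≈ 2647, ∠ = arctan(2647/15) ≈ 89.68°
zero (s+50): 50 + j2647 → |·| = √(50²+2647²) = √7009109 ≈ 2647.5, ∠ = arctan(2647/50) ≈ 88.92°
pole (s+25): 25 + j2647 → |·| = √(25²+2647²) = √7007234 ≈ 2647.1, ∠ = arctan(2647/25) ≈ 89.46°
pole (s+334): 334 + j2647 → |·| = √(334²+2647²) = √7118165 ≈ 2668, ∠ = arctan(2647/334) ≈ 82.81°
pole (s+847): 847 + j2647 → |·| = √(847²+2647²) = √7724018 ≈ 2779.2, ∠ = arctan(2647/847) ≈ 72.26°
|H| = 20 · 7.0079e+06 / 1.9628e+10 ≈ 0.0071407
Gain = 20 log₁₀(0.0071407) ≈ -42.93 dB
∠H = 178.60° − 244.53° = -65.93°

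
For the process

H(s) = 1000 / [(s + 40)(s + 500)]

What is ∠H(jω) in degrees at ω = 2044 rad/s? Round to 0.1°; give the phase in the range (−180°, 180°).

-165.1°

At s = jω = j2044:
pole (s+40): 40 + j2044 → |·| = √(40²+2044²) = √4179536 ≈ 2044.4, ∠ = arctan(2044/40) ≈ 88.88°
pole (s+500): 500 + j2044 → |·| = √(500²+2044²) = √4427936 ≈ 2104.3, ∠ = arctan(2044/500) ≈ 76.25°
∠H = 0.00° − 165.13° = -165.13°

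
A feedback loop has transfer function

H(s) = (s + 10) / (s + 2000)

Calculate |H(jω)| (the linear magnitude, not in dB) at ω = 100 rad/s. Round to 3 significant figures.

0.0502

At s = jω = j100:
zero (s+10): 10 + j100 → |·| = √(10²+100²) = √10100 ≈ 100.5, ∠ = arctan(100/10) ≈ 84.29°
pole (s+2000): 2000 + j100 → |·| = √(2000²+100²) = √4010000 ≈ 2002.5, ∠ = arctan(100/2000) ≈ 2.86°
|H| = 1 · 100.5 / 2002.5 ≈ 0.050187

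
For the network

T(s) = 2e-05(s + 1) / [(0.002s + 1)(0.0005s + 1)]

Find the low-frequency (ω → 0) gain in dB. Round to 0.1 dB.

T(0) = 2e-05 · 1 / 1 = 2e-05
20 log₁₀(2e-05) ≈ -93.98 dB

-94.0 dB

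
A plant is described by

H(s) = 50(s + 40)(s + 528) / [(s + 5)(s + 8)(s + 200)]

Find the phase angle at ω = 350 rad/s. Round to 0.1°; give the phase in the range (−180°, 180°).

At s = jω = j350:
zero (s+40): 40 + j350 → |·| = √(40²+350²) = √124100 ≈ 352.28, ∠ = arctan(350/40) ≈ 83.48°
zero (s+528): 528 + j350 → |·| = √(528²+350²) = √401284 ≈ 633.47, ∠ = arctan(350/528) ≈ 33.54°
pole (s+5): 5 + j350 → |·| = √(5²+350²) = √122525 ≈ 350.04, ∠ = arctan(350/5) ≈ 89.18°
pole (s+8): 8 + j350 → |·| = √(8²+350²) = √122564 ≈ 350.09, ∠ = arctan(350/8) ≈ 88.69°
pole (s+200): 200 + j350 → |·| = √(200²+350²) = √162500 ≈ 403.11, ∠ = arctan(350/200) ≈ 60.26°
∠H = 117.02° − 238.13° = -121.11°

-121.1°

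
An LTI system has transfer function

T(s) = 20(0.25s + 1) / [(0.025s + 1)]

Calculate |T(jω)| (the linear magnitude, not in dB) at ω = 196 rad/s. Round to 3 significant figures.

At ω = 196 rad/s:
zero (1 + j196·0.25) = 1 + j49 → |·| ≈ 49.01, ∠ ≈ 88.83°
pole (1 + j196·0.025) = 1 + j4.9 → |·| ≈ 5.001, ∠ ≈ 78.47°
|T| = 20 · 49.01 / (5.001) ≈ 196

196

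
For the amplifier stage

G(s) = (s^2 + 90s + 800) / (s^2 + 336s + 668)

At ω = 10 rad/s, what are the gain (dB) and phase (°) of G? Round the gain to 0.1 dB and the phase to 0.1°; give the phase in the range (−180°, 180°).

-9.5 dB, -28.3°

Substitute s = j10:
Numerator: (j10)^2 + 90(j10) + 800 = 700 + j900
Denominator: (j10)^2 + 336(j10) + 668 = 568 + j3360
|N| = √(700² + 900²) ≈ 1140.2, ∠N ≈ 52.13°
|D| = √(568² + 3360²) ≈ 3407.7, ∠D ≈ 80.40°
|G| = 1140.2 / 3407.7 ≈ 0.3346
Gain = 20 log₁₀(0.3346) ≈ -9.51 dB
∠G = 52.13° − 80.40° = -28.27°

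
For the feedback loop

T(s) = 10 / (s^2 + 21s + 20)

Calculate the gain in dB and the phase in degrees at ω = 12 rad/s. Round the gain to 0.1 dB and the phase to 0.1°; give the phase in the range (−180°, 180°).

-29.0 dB, -116.2°

Substitute s = j12:
Numerator: 10 = 10 + j0
Denominator: (j12)^2 + 21(j12) + 20 = -124 + j252
|N| = √(10² + 0²) ≈ 10, ∠N ≈ 0.00°
|D| = √(124² + 252²) ≈ 280.86, ∠D ≈ 116.20°
|T| = 10 / 280.86 ≈ 0.035605
Gain = 20 log₁₀(0.035605) ≈ -28.97 dB
∠T = 0.00° − 116.20° = -116.20°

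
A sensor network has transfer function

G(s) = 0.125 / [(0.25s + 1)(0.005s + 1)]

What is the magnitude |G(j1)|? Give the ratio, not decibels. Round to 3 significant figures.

0.121

At ω = 1 rad/s:
pole (1 + j1·0.25) = 1 + j0.25 → |·| ≈ 1.0308, ∠ ≈ 14.04°
pole (1 + j1·0.005) = 1 + j0.005 → |·| ≈ 1, ∠ ≈ 0.29°
|G| = 0.125 · 1 / (1.0308 · 1) ≈ 0.12127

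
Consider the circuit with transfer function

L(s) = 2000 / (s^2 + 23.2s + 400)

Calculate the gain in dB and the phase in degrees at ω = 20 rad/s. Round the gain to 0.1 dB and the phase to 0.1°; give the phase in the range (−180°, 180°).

12.7 dB, -90.0°

At s = jω = j20:
quadratic: (j20)² + 23.2·j20 + 400 = 0 + j464 → |·| ≈ 464, ∠ ≈ 90.00°
|L| = 2000 / 464 ≈ 4.3103
Gain = 20 log₁₀(4.3103) ≈ 12.69 dB
∠L = 0.00° − 90.00° = -90.00°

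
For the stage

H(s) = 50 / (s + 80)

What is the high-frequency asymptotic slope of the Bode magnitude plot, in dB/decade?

Each pole contributes −20 dB/decade at high frequency; each zero contributes +20 dB/decade.
Net: 0 zero(s) − 1 pole(s) → -20 dB/decade.

-20 dB/decade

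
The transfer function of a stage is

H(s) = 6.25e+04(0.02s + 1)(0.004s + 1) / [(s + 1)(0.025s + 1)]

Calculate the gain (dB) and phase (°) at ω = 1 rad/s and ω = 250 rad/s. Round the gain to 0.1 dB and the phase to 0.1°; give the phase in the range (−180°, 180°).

At ω = 1 rad/s:
zero (1 + j1·0.02) = 1 + j0.02 → |·| ≈ 1.0002, ∠ ≈ 1.15°
zero (1 + j1·0.004) = 1 + j0.004 → |·| ≈ 1, ∠ ≈ 0.23°
pole (1 + j1·1) = 1 + j1 → |·| ≈ 1.4142, ∠ ≈ 45.00°
pole (1 + j1·0.025) = 1 + j0.025 → |·| ≈ 1.0003, ∠ ≈ 1.43°
|H| = 6.25e+04 · 1.0002 · 1 / (1.4142 · 1.0003) ≈ 44190
Gain = 20 log₁₀(44190) ≈ 92.91 dB
∠H = (1.15° + 0.23°) − (45.00° + 1.43°) = -45.05°

At ω = 250 rad/s:
zero (1 + j250·0.02) = 1 + j5 → |·| ≈ 5.099, ∠ ≈ 78.69°
zero (1 + j250·0.004) = 1 + j1 → |·| ≈ 1.4142, ∠ ≈ 45.00°
pole (1 + j250·1) = 1 + j250 → |·| ≈ 250, ∠ ≈ 89.77°
pole (1 + j250·0.025) = 1 + j6.25 → |·| ≈ 6.3295, ∠ ≈ 80.91°
|H| = 6.25e+04 · 5.099 · 1.4142 / (250 · 6.3295) ≈ 284.82
Gain = 20 log₁₀(284.82) ≈ 49.09 dB
∠H = (78.69° + 45.00°) − (89.77° + 80.91°) = -46.99°

ω = 1: 92.9 dB, -45.1°; ω = 250: 49.1 dB, -47.0°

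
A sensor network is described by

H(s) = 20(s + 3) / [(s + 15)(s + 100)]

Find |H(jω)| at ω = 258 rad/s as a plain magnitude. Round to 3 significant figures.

At s = jω = j258:
zero (s+3): 3 + j258 → |·| = √(3²+258²) = √66573 ≈ 258.02, ∠ = arctan(258/3) ≈ 89.33°
pole (s+15): 15 + j258 → |·| = √(15²+258²) = √66789 ≈ 258.44, ∠ = arctan(258/15) ≈ 86.67°
pole (s+100): 100 + j258 → |·| = √(100²+258²) = √76564 ≈ 276.7, ∠ = arctan(258/100) ≈ 68.81°
|H| = 20 · 258.02 / 71510 ≈ 0.072163

0.0722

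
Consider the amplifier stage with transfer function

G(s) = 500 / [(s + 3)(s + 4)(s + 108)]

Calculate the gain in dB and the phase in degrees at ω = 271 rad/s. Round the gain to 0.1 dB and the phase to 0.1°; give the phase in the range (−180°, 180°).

-92.6 dB, 113.2°

At s = jω = j271:
pole (s+3): 3 + j271 → |·| = √(3²+271²) = √73450 ≈ 271.02, ∠ = arctan(271/3) ≈ 89.37°
pole (s+4): 4 + j271 → |·| = √(4²+271²) = √73457 ≈ 271.03, ∠ = arctan(271/4) ≈ 89.15°
pole (s+108): 108 + j271 → |·| = √(108²+271²) = √85105 ≈ 291.73, ∠ = arctan(271/108) ≈ 68.27°
|G| = 500 / 2.1429e+07 ≈ 2.3333e-05
Gain = 20 log₁₀(2.3333e-05) ≈ -92.64 dB
∠G = 0.00° − 246.79° = -246.79° ≡ 113.21° (principal value)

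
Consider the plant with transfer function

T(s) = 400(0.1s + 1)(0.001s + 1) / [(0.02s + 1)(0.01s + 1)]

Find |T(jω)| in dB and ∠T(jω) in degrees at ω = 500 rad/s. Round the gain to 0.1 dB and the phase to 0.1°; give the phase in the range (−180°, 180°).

52.8 dB, -47.6°

At ω = 500 rad/s:
zero (1 + j500·0.1) = 1 + j50 → |·| ≈ 50.01, ∠ ≈ 88.85°
zero (1 + j500·0.001) = 1 + j0.5 → |·| ≈ 1.118, ∠ ≈ 26.57°
pole (1 + j500·0.02) = 1 + j10 → |·| ≈ 10.05, ∠ ≈ 84.29°
pole (1 + j500·0.01) = 1 + j5 → |·| ≈ 5.099, ∠ ≈ 78.69°
|T| = 400 · 50.01 · 1.118 / (10.05 · 5.099) ≈ 436.42
Gain = 20 log₁₀(436.42) ≈ 52.80 dB
∠T = (88.85° + 26.57°) − (84.29° + 78.69°) = -47.56°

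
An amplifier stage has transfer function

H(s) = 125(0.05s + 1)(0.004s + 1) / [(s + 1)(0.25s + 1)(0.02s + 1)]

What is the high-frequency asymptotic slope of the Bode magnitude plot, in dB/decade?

-20 dB/decade

Each pole contributes −20 dB/decade at high frequency; each zero contributes +20 dB/decade.
Net: 2 zero(s) − 3 pole(s) → -20 dB/decade.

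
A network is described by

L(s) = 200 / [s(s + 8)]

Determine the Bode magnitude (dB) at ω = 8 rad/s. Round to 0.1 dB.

At s = jω = j8:
pole (s+8): 8 + j8 → |·| = √(8²+8²) = √128 ≈ 11.314, ∠ = arctan(8/8) ≈ 45.00°
pole at origin: |s| = 8, ∠ = 90.00° (in denominator)
|L| = 200 / 90.512 ≈ 2.2097
Gain = 20 log₁₀(2.2097) ≈ 6.89 dB

6.9 dB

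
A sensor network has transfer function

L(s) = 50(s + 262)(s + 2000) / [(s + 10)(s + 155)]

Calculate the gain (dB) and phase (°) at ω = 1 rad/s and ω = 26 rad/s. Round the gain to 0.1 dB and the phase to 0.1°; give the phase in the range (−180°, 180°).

ω = 1: 84.5 dB, -5.8°; ω = 26: 75.6 dB, -72.1°

At s = jω = j1:
zero (s+262): 262 + j1 → |·| = √(262²+1²) = √68645 ≈ 262, ∠ = arctan(1/262) ≈ 0.22°
zero (s+2000): 2000 + j1 → |·| = √(2000²+1²) = √4000001 ≈ 2000, ∠ = arctan(1/2000) ≈ 0.03°
pole (s+10): 10 + j1 → |·| = √(10²+1²) = √101 ≈ 10.05, ∠ = arctan(1/10) ≈ 5.71°
pole (s+155): 155 + j1 → |·| = √(155²+1²) = √24026 ≈ 155, ∠ = arctan(1/155) ≈ 0.37°
|L| = 50 · 5.24e+05 / 1557.8 ≈ 16819
Gain = 20 log₁₀(16819) ≈ 84.52 dB
∠L = 0.25° − 6.08° = -5.83°

At s = jω = j26:
zero (s+262): 262 + j26 → |·| = √(262²+26²) = √69320 ≈ 263.29, ∠ = arctan(26/262) ≈ 5.67°
zero (s+2000): 2000 + j26 → |·| = √(2000²+26²) = √4000676 ≈ 2000.2, ∠ = arctan(26/2000) ≈ 0.74°
pole (s+10): 10 + j26 → |·| = √(10²+26²) = √776 ≈ 27.857, ∠ = arctan(26/10) ≈ 68.96°
pole (s+155): 155 + j26 → |·| = √(155²+26²) = √24701 ≈ 157.17, ∠ = arctan(26/155) ≈ 9.52°
|L| = 50 · 5.2663e+05 / 4378.3 ≈ 6014.1
Gain = 20 log₁₀(6014.1) ≈ 75.58 dB
∠L = 6.41° − 78.48° = -72.07°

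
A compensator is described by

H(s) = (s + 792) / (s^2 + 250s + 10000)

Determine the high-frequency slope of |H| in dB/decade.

-20 dB/decade

Each pole contributes −20 dB/decade at high frequency; each zero contributes +20 dB/decade.
Net: 1 zero(s) − 2 pole(s) → -20 dB/decade.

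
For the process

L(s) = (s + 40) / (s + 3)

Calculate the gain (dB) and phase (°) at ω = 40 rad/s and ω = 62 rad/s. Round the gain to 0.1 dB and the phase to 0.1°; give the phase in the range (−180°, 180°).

At s = jω = j40:
zero (s+40): 40 + j40 → |·| = √(40²+40²) = √3200 ≈ 56.569, ∠ = arctan(40/40) ≈ 45.00°
pole (s+3): 3 + j40 → |·| = √(3²+40²) = √1609 ≈ 40.112, ∠ = arctan(40/3) ≈ 85.71°
|L| = 1 · 56.569 / 40.112 ≈ 1.4103
Gain = 20 log₁₀(1.4103) ≈ 2.99 dB
∠L = 45.00° − 85.71° = -40.71°

At s = jω = j62:
zero (s+40): 40 + j62 → |·| = √(40²+62²) = √5444 ≈ 73.783, ∠ = arctan(62/40) ≈ 57.17°
pole (s+3): 3 + j62 → |·| = √(3²+62²) = √3853 ≈ 62.073, ∠ = arctan(62/3) ≈ 87.23°
|L| = 1 · 73.783 / 62.073 ≈ 1.1886
Gain = 20 log₁₀(1.1886) ≈ 1.50 dB
∠L = 57.17° − 87.23° = -30.06°

ω = 40: 3.0 dB, -40.7°; ω = 62: 1.5 dB, -30.1°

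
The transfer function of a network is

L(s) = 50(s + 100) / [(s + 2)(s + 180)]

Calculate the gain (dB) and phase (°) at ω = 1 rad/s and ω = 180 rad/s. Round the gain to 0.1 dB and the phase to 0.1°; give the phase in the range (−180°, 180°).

At s = jω = j1:
zero (s+100): 100 + j1 → |·| = √(100²+1²) = √10001 ≈ 100, ∠ = arctan(1/100) ≈ 0.57°
pole (s+2): 2 + j1 → |·| = √(2²+1²) = √5 ≈ 2.2361, ∠ = arctan(1/2) ≈ 26.57°
pole (s+180): 180 + j1 → |·| = √(180²+1²) = √32401 ≈ 180, ∠ = arctan(1/180) ≈ 0.32°
|L| = 50 · 100 / 402.5 ≈ 12.422
Gain = 20 log₁₀(12.422) ≈ 21.88 dB
∠L = 0.57° − 26.89° = -26.32°

At s = jω = j180:
zero (s+100): 100 + j180 → |·| = √(100²+180²) = √42400 ≈ 205.91, ∠ = arctan(180/100) ≈ 60.95°
pole (s+2): 2 + j180 → |·| = √(2²+180²) = √32404 ≈ 180.01, ∠ = arctan(180/2) ≈ 89.36°
pole (s+180): 180 + j180 → |·| = √(180²+180²) = √64800 ≈ 254.56, ∠ = arctan(180/180) ≈ 45.00°
|L| = 50 · 205.91 / 45823 ≈ 0.22468
Gain = 20 log₁₀(0.22468) ≈ -12.97 dB
∠L = 60.95° − 134.36° = -73.41°

ω = 1: 21.9 dB, -26.3°; ω = 180: -13.0 dB, -73.4°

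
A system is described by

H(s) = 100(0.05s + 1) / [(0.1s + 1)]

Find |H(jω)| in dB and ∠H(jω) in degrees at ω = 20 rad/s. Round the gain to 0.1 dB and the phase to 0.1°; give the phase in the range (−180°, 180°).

At ω = 20 rad/s:
zero (1 + j20·0.05) = 1 + j1 → |·| ≈ 1.4142, ∠ ≈ 45.00°
pole (1 + j20·0.1) = 1 + j2 → |·| ≈ 2.2361, ∠ ≈ 63.43°
|H| = 100 · 1.4142 / (2.2361) ≈ 63.244
Gain = 20 log₁₀(63.244) ≈ 36.02 dB
∠H = (45.00°) − (63.43°) = -18.43°

36.0 dB, -18.4°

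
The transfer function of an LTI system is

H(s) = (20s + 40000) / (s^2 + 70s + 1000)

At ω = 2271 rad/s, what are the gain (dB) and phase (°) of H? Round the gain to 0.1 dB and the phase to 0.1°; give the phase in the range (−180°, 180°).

Substitute s = j2271:
Numerator: 20(j2271) + 40000 = 40000 + j45420
Denominator: (j2271)^2 + 70(j2271) + 1000 = -5156441 + j158970
|N| = √(40000² + 45420²) ≈ 60523, ∠N ≈ 48.63°
|D| = √(5156441² + 158970²) ≈ 5.1589e+06, ∠D ≈ 178.23°
|H| = 60523 / 5.1589e+06 ≈ 0.011732
Gain = 20 log₁₀(0.011732) ≈ -38.61 dB
∠H = 48.63° − 178.23° = -129.60°

-38.6 dB, -129.6°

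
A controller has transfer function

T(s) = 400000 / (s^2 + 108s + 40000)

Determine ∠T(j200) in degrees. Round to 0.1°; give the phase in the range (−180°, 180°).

-90.0°

At s = jω = j200:
quadratic: (j200)² + 108·j200 + 40000 = 0 + j21600 → |·| ≈ 21600, ∠ ≈ 90.00°
∠T = 0.00° − 90.00° = -90.00°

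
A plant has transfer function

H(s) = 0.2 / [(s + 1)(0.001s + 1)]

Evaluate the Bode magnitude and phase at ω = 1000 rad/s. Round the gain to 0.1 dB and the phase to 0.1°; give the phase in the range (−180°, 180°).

-77.0 dB, -134.9°

At ω = 1000 rad/s:
pole (1 + j1000·1) = 1 + j1000 → |·| ≈ 1000, ∠ ≈ 89.94°
pole (1 + j1000·0.001) = 1 + j1 → |·| ≈ 1.4142, ∠ ≈ 45.00°
|H| = 0.2 · 1 / (1000 · 1.4142) ≈ 0.00014142
Gain = 20 log₁₀(0.00014142) ≈ -76.99 dB
∠H = (0°) − (89.94° + 45.00°) = -134.94°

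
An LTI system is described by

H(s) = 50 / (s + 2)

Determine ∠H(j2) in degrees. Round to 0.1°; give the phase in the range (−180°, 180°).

-45.0°

Substitute s = j2:
Numerator: 50 = 50 + j0
Denominator: (j2) + 2 = 2 + j2
|N| = √(50² + 0²) ≈ 50, ∠N ≈ 0.00°
|D| = √(2² + 2²) ≈ 2.8284, ∠D ≈ 45.00°
∠H = 0.00° − 45.00° = -45.00°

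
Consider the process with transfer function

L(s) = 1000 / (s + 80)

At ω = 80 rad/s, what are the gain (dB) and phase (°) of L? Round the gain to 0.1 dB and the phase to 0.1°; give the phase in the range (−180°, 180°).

Substitute s = j80:
Numerator: 1000 = 1000 + j0
Denominator: (j80) + 80 = 80 + j80
|N| = √(1000² + 0²) ≈ 1000, ∠N ≈ 0.00°
|D| = √(80² + 80²) ≈ 113.14, ∠D ≈ 45.00°
|L| = 1000 / 113.14 ≈ 8.8386
Gain = 20 log₁₀(8.8386) ≈ 18.93 dB
∠L = 0.00° − 45.00° = -45.00°

18.9 dB, -45.0°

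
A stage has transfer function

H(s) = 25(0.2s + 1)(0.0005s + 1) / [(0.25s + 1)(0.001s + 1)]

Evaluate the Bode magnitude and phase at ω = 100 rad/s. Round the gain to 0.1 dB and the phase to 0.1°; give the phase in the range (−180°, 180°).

26.0 dB, -3.4°

At ω = 100 rad/s:
zero (1 + j100·0.2) = 1 + j20 → |·| ≈ 20.025, ∠ ≈ 87.14°
zero (1 + j100·0.0005) = 1 + j0.05 → |·| ≈ 1.0012, ∠ ≈ 2.86°
pole (1 + j100·0.25) = 1 + j25 → |·| ≈ 25.02, ∠ ≈ 87.71°
pole (1 + j100·0.001) = 1 + j0.1 → |·| ≈ 1.005, ∠ ≈ 5.71°
|H| = 25 · 20.025 · 1.0012 / (25.02 · 1.005) ≈ 19.933
Gain = 20 log₁₀(19.933) ≈ 25.99 dB
∠H = (87.14° + 2.86°) − (87.71° + 5.71°) = -3.42°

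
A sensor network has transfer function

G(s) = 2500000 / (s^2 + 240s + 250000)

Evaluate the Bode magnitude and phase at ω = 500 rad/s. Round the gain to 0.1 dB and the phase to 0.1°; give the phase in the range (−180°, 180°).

26.4 dB, -90.0°

At s = jω = j500:
quadratic: (j500)² + 240·j500 + 250000 = 0 + j120000 → |·| ≈ 1.2e+05, ∠ ≈ 90.00°
|G| = 2500000 / 1.2e+05 ≈ 20.833
Gain = 20 log₁₀(20.833) ≈ 26.38 dB
∠G = 0.00° − 90.00° = -90.00°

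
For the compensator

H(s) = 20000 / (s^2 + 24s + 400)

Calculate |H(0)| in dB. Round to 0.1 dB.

34.0 dB

H(0) = 20000 / 400 = 50
20 log₁₀(50) ≈ 33.98 dB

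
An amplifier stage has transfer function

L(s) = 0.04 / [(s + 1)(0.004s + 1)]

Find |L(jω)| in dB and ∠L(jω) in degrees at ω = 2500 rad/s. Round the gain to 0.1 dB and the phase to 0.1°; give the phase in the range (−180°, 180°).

-116.0 dB, -174.3°

At ω = 2500 rad/s:
pole (1 + j2500·1) = 1 + j2500 → |·| ≈ 2500, ∠ ≈ 89.98°
pole (1 + j2500·0.004) = 1 + j10 → |·| ≈ 10.05, ∠ ≈ 84.29°
|L| = 0.04 · 1 / (2500 · 10.05) ≈ 1.592e-06
Gain = 20 log₁₀(1.592e-06) ≈ -115.96 dB
∠L = (0°) − (89.98° + 84.29°) = -174.27°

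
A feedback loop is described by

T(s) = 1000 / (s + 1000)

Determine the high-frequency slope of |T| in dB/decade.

-20 dB/decade

Each pole contributes −20 dB/decade at high frequency; each zero contributes +20 dB/decade.
Net: 0 zero(s) − 1 pole(s) → -20 dB/decade.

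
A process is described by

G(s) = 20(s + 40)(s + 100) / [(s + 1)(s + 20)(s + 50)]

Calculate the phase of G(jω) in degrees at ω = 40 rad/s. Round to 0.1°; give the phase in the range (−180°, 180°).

-123.9°

At s = jω = j40:
zero (s+40): 40 + j40 → |·| = √(40²+40²) = √3200 ≈ 56.569, ∠ = arctan(40/40) ≈ 45.00°
zero (s+100): 100 + j40 → |·| = √(100²+40²) = √11600 ≈ 107.7, ∠ = arctan(40/100) ≈ 21.80°
pole (s+1): 1 + j40 → |·| = √(1²+40²) = √1601 ≈ 40.012, ∠ = arctan(40/1) ≈ 88.57°
pole (s+20): 20 + j40 → |·| = √(20²+40²) = √2000 ≈ 44.721, ∠ = arctan(40/20) ≈ 63.43°
pole (s+50): 50 + j40 → |·| = √(50²+40²) = √4100 ≈ 64.031, ∠ = arctan(40/50) ≈ 38.66°
∠G = 66.80° − 190.66° = -123.86°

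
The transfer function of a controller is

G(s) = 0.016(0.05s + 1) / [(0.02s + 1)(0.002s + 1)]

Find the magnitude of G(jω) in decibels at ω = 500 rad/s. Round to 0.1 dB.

-31.0 dB

At ω = 500 rad/s:
zero (1 + j500·0.05) = 1 + j25 → |·| ≈ 25.02, ∠ ≈ 87.71°
pole (1 + j500·0.02) = 1 + j10 → |·| ≈ 10.05, ∠ ≈ 84.29°
pole (1 + j500·0.002) = 1 + j1 → |·| ≈ 1.4142, ∠ ≈ 45.00°
|G| = 0.016 · 25.02 / (10.05 · 1.4142) ≈ 0.028166
Gain = 20 log₁₀(0.028166) ≈ -31.01 dB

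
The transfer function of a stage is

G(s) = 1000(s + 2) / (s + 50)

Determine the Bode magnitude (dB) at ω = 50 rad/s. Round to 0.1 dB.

At s = jω = j50:
zero (s+2): 2 + j50 → |·| = √(2²+50²) = √2504 ≈ 50.04, ∠ = arctan(50/2) ≈ 87.71°
pole (s+50): 50 + j50 → |·| = √(50²+50²) = √5000 ≈ 70.711, ∠ = arctan(50/50) ≈ 45.00°
|G| = 1000 · 50.04 / 70.711 ≈ 707.67
Gain = 20 log₁₀(707.67) ≈ 57.00 dB

57.0 dB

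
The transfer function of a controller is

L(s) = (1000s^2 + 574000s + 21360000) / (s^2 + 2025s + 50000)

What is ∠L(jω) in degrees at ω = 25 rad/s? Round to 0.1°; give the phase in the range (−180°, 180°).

Substitute s = j25:
Numerator: 1000(j25)^2 + 574000(j25) + 21360000 = 20735000 + j14350000
Denominator: (j25)^2 + 2025(j25) + 50000 = 49375 + j50625
|N| = √(20735000² + 14350000²) ≈ 2.5216e+07, ∠N ≈ 34.69°
|D| = √(49375² + 50625²) ≈ 70716, ∠D ≈ 45.72°
∠L = 34.69° − 45.72° = -11.03°

-11.0°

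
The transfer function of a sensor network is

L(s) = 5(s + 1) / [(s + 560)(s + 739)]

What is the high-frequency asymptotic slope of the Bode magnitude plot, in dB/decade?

Each pole contributes −20 dB/decade at high frequency; each zero contributes +20 dB/decade.
Net: 1 zero(s) − 2 pole(s) → -20 dB/decade.

-20 dB/decade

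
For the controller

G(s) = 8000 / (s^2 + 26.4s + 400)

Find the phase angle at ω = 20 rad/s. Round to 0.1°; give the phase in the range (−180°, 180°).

At s = jω = j20:
quadratic: (j20)² + 26.4·j20 + 400 = 0 + j528 → |·| ≈ 528, ∠ ≈ 90.00°
∠G = 0.00° − 90.00° = -90.00°

-90.0°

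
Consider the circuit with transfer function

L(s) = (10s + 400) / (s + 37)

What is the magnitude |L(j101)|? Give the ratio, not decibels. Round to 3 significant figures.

Substitute s = j101:
Numerator: 10(j101) + 400 = 400 + j1010
Denominator: (j101) + 37 = 37 + j101
|N| = √(400² + 1010²) ≈ 1086.3, ∠N ≈ 68.39°
|D| = √(37² + 101²) ≈ 107.56, ∠D ≈ 69.88°
|L| = 1086.3 / 107.56 ≈ 10.099

10.1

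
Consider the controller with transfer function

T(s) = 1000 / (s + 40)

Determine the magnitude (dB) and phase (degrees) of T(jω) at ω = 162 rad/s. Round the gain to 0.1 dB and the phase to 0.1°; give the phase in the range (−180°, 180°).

At s = jω = j162:
pole (s+40): 40 + j162 → |·| = √(40²+162²) = √27844 ≈ 166.87, ∠ = arctan(162/40) ≈ 76.13°
|T| = 1000 / 166.87 ≈ 5.9927
Gain = 20 log₁₀(5.9927) ≈ 15.55 dB
∠T = 0.00° − 76.13° = -76.13°

15.6 dB, -76.1°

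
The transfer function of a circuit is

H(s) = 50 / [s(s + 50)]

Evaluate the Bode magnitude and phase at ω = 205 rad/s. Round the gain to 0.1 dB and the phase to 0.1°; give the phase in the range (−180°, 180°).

At s = jω = j205:
pole (s+50): 50 + j205 → |·| = √(50²+205²) = √44525 ≈ 211.01, ∠ = arctan(205/50) ≈ 76.29°
pole at origin: |s| = 205, ∠ = 90.00° (in denominator)
|H| = 50 / 43257 ≈ 0.0011559
Gain = 20 log₁₀(0.0011559) ≈ -58.74 dB
∠H = 0.00° − 166.29° = -166.29°

-58.7 dB, -166.3°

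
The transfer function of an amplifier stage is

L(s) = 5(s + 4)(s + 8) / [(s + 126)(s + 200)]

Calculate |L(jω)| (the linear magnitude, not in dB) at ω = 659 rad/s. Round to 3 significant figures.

At s = jω = j659:
zero (s+4): 4 + j659 → |·| = √(4²+659²) = √434297 ≈ 659.01, ∠ = arctan(659/4) ≈ 89.65°
zero (s+8): 8 + j659 → |·| = √(8²+659²) = √434345 ≈ 659.05, ∠ = arctan(659/8) ≈ 89.30°
pole (s+126): 126 + j659 → |·| = √(126²+659²) = √450157 ≈ 670.94, ∠ = arctan(659/126) ≈ 79.18°
pole (s+200): 200 + j659 → |·| = √(200²+659²) = √474281 ≈ 688.68, ∠ = arctan(659/200) ≈ 73.12°
|L| = 5 · 4.3432e+05 / 4.6206e+05 ≈ 4.6998

4.70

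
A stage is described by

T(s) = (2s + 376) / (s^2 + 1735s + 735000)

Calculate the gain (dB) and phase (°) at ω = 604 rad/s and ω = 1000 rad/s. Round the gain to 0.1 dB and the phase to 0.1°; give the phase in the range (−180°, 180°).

ω = 604: -58.9 dB, 2.2°; ω = 1000: -58.7 dB, -19.3°

Substitute s = j604:
Numerator: 2(j604) + 376 = 376 + j1208
Denominator: (j604)^2 + 1735(j604) + 735000 = 370184 + j1047940
|N| = √(376² + 1208²) ≈ 1265.2, ∠N ≈ 72.71°
|D| = √(370184² + 1047940²) ≈ 1.1114e+06, ∠D ≈ 70.54°
|T| = 1265.2 / 1.1114e+06 ≈ 0.0011384
Gain = 20 log₁₀(0.0011384) ≈ -58.87 dB
∠T = 72.71° − 70.54° = 2.17°

Substitute s = j1000:
Numerator: 2(j1000) + 376 = 376 + j2000
Denominator: (j1000)^2 + 1735(j1000) + 735000 = -265000 + j1735000
|N| = √(376² + 2000²) ≈ 2035, ∠N ≈ 79.35°
|D| = √(265000² + 1735000²) ≈ 1.7551e+06, ∠D ≈ 98.68°
|T| = 2035 / 1.7551e+06 ≈ 0.0011595
Gain = 20 log₁₀(0.0011595) ≈ -58.71 dB
∠T = 79.35° − 98.68° = -19.33°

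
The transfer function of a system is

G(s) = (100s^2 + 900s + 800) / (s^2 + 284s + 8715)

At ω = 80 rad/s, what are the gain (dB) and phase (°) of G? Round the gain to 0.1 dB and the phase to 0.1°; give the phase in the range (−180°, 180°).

29.0 dB, 89.4°

Substitute s = j80:
Numerator: 100(j80)^2 + 900(j80) + 800 = -639200 + j72000
Denominator: (j80)^2 + 284(j80) + 8715 = 2315 + j22720
|N| = √(639200² + 72000²) ≈ 6.4324e+05, ∠N ≈ 173.57°
|D| = √(2315² + 22720²) ≈ 22838, ∠D ≈ 84.18°
|G| = 6.4324e+05 / 22838 ≈ 28.165
Gain = 20 log₁₀(28.165) ≈ 28.99 dB
∠G = 173.57° − 84.18° = 89.39°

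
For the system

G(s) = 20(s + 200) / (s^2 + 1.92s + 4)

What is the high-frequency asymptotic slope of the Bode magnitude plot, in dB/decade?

Each pole contributes −20 dB/decade at high frequency; each zero contributes +20 dB/decade.
Net: 1 zero(s) − 2 pole(s) → -20 dB/decade.

-20 dB/decade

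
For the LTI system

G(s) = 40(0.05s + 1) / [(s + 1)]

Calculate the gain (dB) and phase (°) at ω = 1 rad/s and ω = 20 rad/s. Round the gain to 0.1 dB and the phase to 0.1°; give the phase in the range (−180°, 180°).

ω = 1: 29.0 dB, -42.1°; ω = 20: 9.0 dB, -42.1°

At ω = 1 rad/s:
zero (1 + j1·0.05) = 1 + j0.05 → |·| ≈ 1.0012, ∠ ≈ 2.86°
pole (1 + j1·1) = 1 + j1 → |·| ≈ 1.4142, ∠ ≈ 45.00°
|G| = 40 · 1.0012 / (1.4142) ≈ 28.318
Gain = 20 log₁₀(28.318) ≈ 29.04 dB
∠G = (2.86°) − (45.00°) = -42.14°

At ω = 20 rad/s:
zero (1 + j20·0.05) = 1 + j1 → |·| ≈ 1.4142, ∠ ≈ 45.00°
pole (1 + j20·1) = 1 + j20 → |·| ≈ 20.025, ∠ ≈ 87.14°
|G| = 40 · 1.4142 / (20.025) ≈ 2.8249
Gain = 20 log₁₀(2.8249) ≈ 9.02 dB
∠G = (45.00°) − (87.14°) = -42.14°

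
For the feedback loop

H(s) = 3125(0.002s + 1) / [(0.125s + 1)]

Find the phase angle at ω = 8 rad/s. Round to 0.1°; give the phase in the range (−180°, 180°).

-44.1°

At ω = 8 rad/s:
zero (1 + j8·0.002) = 1 + j0.016 → |·| ≈ 1.0001, ∠ ≈ 0.92°
pole (1 + j8·0.125) = 1 + j1 → |·| ≈ 1.4142, ∠ ≈ 45.00°
∠H = (0.92°) − (45.00°) = -44.08°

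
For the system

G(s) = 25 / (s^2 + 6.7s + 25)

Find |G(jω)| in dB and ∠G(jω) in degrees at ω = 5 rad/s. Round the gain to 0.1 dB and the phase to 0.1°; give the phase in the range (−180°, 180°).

At s = jω = j5:
quadratic: (j5)² + 6.7·j5 + 25 = 0 + j33.5 → |·| ≈ 33.5, ∠ ≈ 90.00°
|G| = 25 / 33.5 ≈ 0.74627
Gain = 20 log₁₀(0.74627) ≈ -2.54 dB
∠G = 0.00° − 90.00° = -90.00°

-2.5 dB, -90.0°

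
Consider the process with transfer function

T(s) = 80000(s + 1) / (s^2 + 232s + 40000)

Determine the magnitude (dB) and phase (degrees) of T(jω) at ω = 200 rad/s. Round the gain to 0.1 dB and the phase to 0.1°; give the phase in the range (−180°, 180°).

At s = jω = j200:
zero (s+1): 1 + j200 → |·| = √(1²+200²) = √40001 ≈ 200, ∠ = arctan(200/1) ≈ 89.71°
quadratic: (j200)² + 232·j200 + 40000 = 0 + j46400 → |·| ≈ 46400, ∠ ≈ 90.00°
|T| = 80000 · 200 / 46400 ≈ 344.83
Gain = 20 log₁₀(344.83) ≈ 50.75 dB
∠T = 89.71° − 90.00° = -0.29°

50.8 dB, -0.3°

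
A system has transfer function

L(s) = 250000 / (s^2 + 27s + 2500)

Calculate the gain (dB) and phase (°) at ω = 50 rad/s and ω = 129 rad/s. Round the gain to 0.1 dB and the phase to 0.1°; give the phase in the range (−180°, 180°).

ω = 50: 45.4 dB, -90.0°; ω = 129: 24.7 dB, -166.2°

At s = jω = j50:
quadratic: (j50)² + 27·j50 + 2500 = 0 + j1350 → |·| ≈ 1350, ∠ ≈ 90.00°
|L| = 250000 / 1350 ≈ 185.19
Gain = 20 log₁₀(185.19) ≈ 45.35 dB
∠L = 0.00° − 90.00° = -90.00°

At s = jω = j129:
quadratic: (j129)² + 27·j129 + 2500 = -14141 + j3483 → |·| ≈ 14564, ∠ ≈ 166.16°
|L| = 250000 / 14564 ≈ 17.166
Gain = 20 log₁₀(17.166) ≈ 24.69 dB
∠L = 0.00° − 166.16° = -166.16°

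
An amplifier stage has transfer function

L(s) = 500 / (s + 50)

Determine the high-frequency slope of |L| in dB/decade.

Each pole contributes −20 dB/decade at high frequency; each zero contributes +20 dB/decade.
Net: 0 zero(s) − 1 pole(s) → -20 dB/decade.

-20 dB/decade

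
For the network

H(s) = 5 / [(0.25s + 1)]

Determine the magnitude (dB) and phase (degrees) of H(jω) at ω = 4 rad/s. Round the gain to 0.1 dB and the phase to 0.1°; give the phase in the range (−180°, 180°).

11.0 dB, -45.0°

At ω = 4 rad/s:
pole (1 + j4·0.25) = 1 + j1 → |·| ≈ 1.4142, ∠ ≈ 45.00°
|H| = 5 · 1 / (1.4142) ≈ 3.5356
Gain = 20 log₁₀(3.5356) ≈ 10.97 dB
∠H = (0°) − (45.00°) = -45.00°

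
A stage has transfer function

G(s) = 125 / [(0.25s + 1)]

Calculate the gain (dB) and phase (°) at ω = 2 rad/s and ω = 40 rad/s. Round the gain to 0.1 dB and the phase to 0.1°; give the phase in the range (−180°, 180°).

ω = 2: 41.0 dB, -26.6°; ω = 40: 21.9 dB, -84.3°

At ω = 2 rad/s:
pole (1 + j2·0.25) = 1 + j0.5 → |·| ≈ 1.118, ∠ ≈ 26.57°
|G| = 125 · 1 / (1.118) ≈ 111.81
Gain = 20 log₁₀(111.81) ≈ 40.97 dB
∠G = (0°) − (26.57°) = -26.57°

At ω = 40 rad/s:
pole (1 + j40·0.25) = 1 + j10 → |·| ≈ 10.05, ∠ ≈ 84.29°
|G| = 125 · 1 / (10.05) ≈ 12.438
Gain = 20 log₁₀(12.438) ≈ 21.90 dB
∠G = (0°) − (84.29°) = -84.29°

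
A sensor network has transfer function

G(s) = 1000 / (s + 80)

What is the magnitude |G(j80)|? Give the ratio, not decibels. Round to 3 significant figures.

8.84

At s = jω = j80:
pole (s+80): 80 + j80 → |·| = √(80²+80²) = √12800 ≈ 113.14, ∠ = arctan(80/80) ≈ 45.00°
|G| = 1000 / 113.14 ≈ 8.8386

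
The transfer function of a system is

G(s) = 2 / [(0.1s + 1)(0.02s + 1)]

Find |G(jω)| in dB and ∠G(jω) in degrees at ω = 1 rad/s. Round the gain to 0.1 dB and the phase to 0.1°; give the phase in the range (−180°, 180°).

At ω = 1 rad/s:
pole (1 + j1·0.1) = 1 + j0.1 → |·| ≈ 1.005, ∠ ≈ 5.71°
pole (1 + j1·0.02) = 1 + j0.02 → |·| ≈ 1.0002, ∠ ≈ 1.15°
|G| = 2 · 1 / (1.005 · 1.0002) ≈ 1.9897
Gain = 20 log₁₀(1.9897) ≈ 5.98 dB
∠G = (0°) − (5.71° + 1.15°) = -6.86°

6.0 dB, -6.9°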